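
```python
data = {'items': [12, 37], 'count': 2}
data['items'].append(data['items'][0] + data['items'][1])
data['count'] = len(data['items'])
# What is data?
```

After line 1: data = {'items': [12, 37], 'count': 2}
After line 2 (append 12 + 37 = 49): data = {'items': [12, 37, 49], 'count': 2}
After line 3 (count = len(items) = 3): data = {'items': [12, 37, 49], 'count': 3}

{'items': [12, 37, 49], 'count': 3}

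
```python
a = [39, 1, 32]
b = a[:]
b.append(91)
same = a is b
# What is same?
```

After line 1: a = [39, 1, 32]
After line 2 (b = a[:] is a shallow copy, new object): a = [39, 1, 32], b = [39, 1, 32]
After line 3 (append only mutates b): a = [39, 1, 32], b = [39, 1, 32, 91]
After line 4 (same = a is b; different objects -> False): same = False

False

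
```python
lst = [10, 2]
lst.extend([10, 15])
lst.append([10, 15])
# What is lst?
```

After line 1: lst = [10, 2]
After line 2 (extend unpacks [10, 15]): lst = [10, 2, 10, 15]
After line 3 (append adds [10, 15] as single element): lst = [10, 2, 10, 15, [10, 15]]

[10, 2, 10, 15, [10, 15]]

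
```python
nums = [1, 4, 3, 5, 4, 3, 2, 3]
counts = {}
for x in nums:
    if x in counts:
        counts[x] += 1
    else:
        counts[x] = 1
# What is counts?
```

Initial: counts = {}, nums = [1, 4, 3, 5, 4, 3, 2, 3]
See 1: counts = {1: 1}
See 4: counts = {1: 1, 4: 1}
See 3: counts = {1: 1, 4: 1, 3: 1}
See 5: counts = {1: 1, 4: 1, 3: 1, 5: 1}
See 4: counts = {1: 1, 4: 2, 3: 1, 5: 1}
See 3: counts = {1: 1, 4: 2, 3: 2, 5: 1}
See 2: counts = {1: 1, 4: 2, 3: 2, 5: 1, 2: 1}
See 3: counts = {1: 1, 4: 2, 3: 3, 5: 1, 2: 1}

{1: 1, 4: 2, 3: 3, 5: 1, 2: 1}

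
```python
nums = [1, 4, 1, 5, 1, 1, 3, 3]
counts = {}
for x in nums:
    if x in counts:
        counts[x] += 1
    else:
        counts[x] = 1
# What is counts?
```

Initial: counts = {}, nums = [1, 4, 1, 5, 1, 1, 3, 3]
See 1: counts = {1: 1}
See 4: counts = {1: 1, 4: 1}
See 1: counts = {1: 2, 4: 1}
See 5: counts = {1: 2, 4: 1, 5: 1}
See 1: counts = {1: 3, 4: 1, 5: 1}
See 1: counts = {1: 4, 4: 1, 5: 1}
See 3: counts = {1: 4, 4: 1, 5: 1, 3: 1}
See 3: counts = {1: 4, 4: 1, 5: 1, 3: 2}

{1: 4, 4: 1, 5: 1, 3: 2}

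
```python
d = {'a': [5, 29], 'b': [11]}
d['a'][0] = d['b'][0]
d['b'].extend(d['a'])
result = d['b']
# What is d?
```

After line 1: d = {'a': [5, 29], 'b': [11]}
After line 2 (a[0] = b[0] = 11): d = {'a': [11, 29], 'b': [11]}
After line 3 (b.extend(a) appends [11, 29]): d = {'a': [11, 29], 'b': [11, 11, 29]}
After line 4: result = d['b'] = [11, 11, 29]

{'a': [11, 29], 'b': [11, 11, 29]}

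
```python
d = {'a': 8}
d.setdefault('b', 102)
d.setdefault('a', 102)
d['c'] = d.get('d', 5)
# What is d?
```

After line 1: d = {'a': 8}
After line 2 (setdefault adds 'b'=102): d = {'a': 8, 'b': 102}
After line 3 (setdefault 'a' no-op, already exists): d = {'a': 8, 'b': 102}
After line 4 (get('d', 5) returns default since 'd' not in d): d = {'a': 8, 'b': 102, 'c': 5}

{'a': 8, 'b': 102, 'c': 5}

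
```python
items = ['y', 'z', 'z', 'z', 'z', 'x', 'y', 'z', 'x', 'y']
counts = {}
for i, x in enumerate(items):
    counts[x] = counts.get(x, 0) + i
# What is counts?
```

Initial: counts = {}, items = ['y', 'z', 'z', 'z', 'z', 'x', 'y', 'z', 'x', 'y']
i=0, x='y': counts = {'y': 0}
i=1, x='z': counts = {'y': 0, 'z': 1}
i=2, x='z': counts = {'y': 0, 'z': 3}
i=3, x='z': counts = {'y': 0, 'z': 6}
i=4, x='z': counts = {'y': 0, 'z': 10}
i=5, x='x': counts = {'y': 0, 'z': 10, 'x': 5}
i=6, x='y': counts = {'y': 6, 'z': 10, 'x': 5}
i=7, x='z': counts = {'y': 6, 'z': 17, 'x': 5}
i=8, x='x': counts = {'y': 6, 'z': 17, 'x': 13}
i=9, x='y': counts = {'y': 15, 'z': 17, 'x': 13}

{'y': 15, 'z': 17, 'x': 13}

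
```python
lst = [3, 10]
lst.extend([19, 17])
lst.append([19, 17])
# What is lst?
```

After line 1: lst = [3, 10]
After line 2 (extend unpacks [19, 17]): lst = [3, 10, 19, 17]
After line 3 (append adds [19, 17] as single element): lst = [3, 10, 19, 17, [19, 17]]

[3, 10, 19, 17, [19, 17]]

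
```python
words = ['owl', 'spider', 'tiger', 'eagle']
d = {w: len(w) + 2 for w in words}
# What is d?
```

{'owl': 5, 'spider': 8, 'tiger': 7, 'eagle': 7}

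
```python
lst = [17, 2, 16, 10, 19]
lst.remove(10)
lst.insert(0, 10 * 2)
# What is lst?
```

After line 1: lst = [17, 2, 16, 10, 19]
After line 2 (remove first 10): lst = [17, 2, 16, 19]
After line 3 (insert 20 at index 0): lst = [20, 17, 2, 16, 19]

[20, 17, 2, 16, 19]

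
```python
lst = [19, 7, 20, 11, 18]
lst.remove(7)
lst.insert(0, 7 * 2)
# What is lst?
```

After line 1: lst = [19, 7, 20, 11, 18]
After line 2 (remove first 7): lst = [19, 20, 11, 18]
After line 3 (insert 14 at index 0): lst = [14, 19, 20, 11, 18]

[14, 19, 20, 11, 18]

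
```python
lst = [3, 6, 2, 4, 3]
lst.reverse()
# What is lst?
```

[3, 4, 2, 6, 3]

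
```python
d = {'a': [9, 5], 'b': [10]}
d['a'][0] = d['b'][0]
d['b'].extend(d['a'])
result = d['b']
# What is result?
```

After line 1: d = {'a': [9, 5], 'b': [10]}
After line 2 (a[0] = b[0] = 10): d = {'a': [10, 5], 'b': [10]}
After line 3 (b.extend(a) appends [10, 5]): d = {'a': [10, 5], 'b': [10, 10, 5]}
After line 4: result = d['b'] = [10, 10, 5]

[10, 10, 5]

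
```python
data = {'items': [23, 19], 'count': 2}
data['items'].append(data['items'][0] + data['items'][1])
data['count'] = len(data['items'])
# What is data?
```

After line 1: data = {'items': [23, 19], 'count': 2}
After line 2 (append 23 + 19 = 42): data = {'items': [23, 19, 42], 'count': 2}
After line 3 (count = len(items) = 3): data = {'items': [23, 19, 42], 'count': 3}

{'items': [23, 19, 42], 'count': 3}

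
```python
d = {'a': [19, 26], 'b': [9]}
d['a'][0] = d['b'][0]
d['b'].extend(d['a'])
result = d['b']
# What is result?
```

After line 1: d = {'a': [19, 26], 'b': [9]}
After line 2 (a[0] = b[0] = 9): d = {'a': [9, 26], 'b': [9]}
After line 3 (b.extend(a) appends [9, 26]): d = {'a': [9, 26], 'b': [9, 9, 26]}
After line 4: result = d['b'] = [9, 9, 26]

[9, 9, 26]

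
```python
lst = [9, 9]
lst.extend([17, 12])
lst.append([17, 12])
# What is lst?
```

After line 1: lst = [9, 9]
After line 2 (extend unpacks [17, 12]): lst = [9, 9, 17, 12]
After line 3 (append adds [17, 12] as single element): lst = [9, 9, 17, 12, [17, 12]]

[9, 9, 17, 12, [17, 12]]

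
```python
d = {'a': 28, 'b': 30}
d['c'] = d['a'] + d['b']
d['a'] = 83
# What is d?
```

After line 1: d = {'a': 28, 'b': 30}
After line 2 (d['c'] = 28 + 30): d = {'a': 28, 'b': 30, 'c': 58}
After line 3: d = {'a': 83, 'b': 30, 'c': 58}

{'a': 83, 'b': 30, 'c': 58}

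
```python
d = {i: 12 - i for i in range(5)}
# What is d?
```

{0: 12, 1: 11, 2: 10, 3: 9, 4: 8}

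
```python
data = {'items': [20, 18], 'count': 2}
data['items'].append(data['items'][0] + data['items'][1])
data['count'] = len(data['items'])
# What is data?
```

After line 1: data = {'items': [20, 18], 'count': 2}
After line 2 (append 20 + 18 = 38): data = {'items': [20, 18, 38], 'count': 2}
After line 3 (count = len(items) = 3): data = {'items': [20, 18, 38], 'count': 3}

{'items': [20, 18, 38], 'count': 3}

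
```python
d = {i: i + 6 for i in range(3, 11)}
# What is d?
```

{3: 9, 4: 10, 5: 11, 6: 12, 7: 13, 8: 14, 9: 15, 10: 16}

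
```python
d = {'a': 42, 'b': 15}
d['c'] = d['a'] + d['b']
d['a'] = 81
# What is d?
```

After line 1: d = {'a': 42, 'b': 15}
After line 2 (d['c'] = 42 + 15): d = {'a': 42, 'b': 15, 'c': 57}
After line 3: d = {'a': 81, 'b': 15, 'c': 57}

{'a': 81, 'b': 15, 'c': 57}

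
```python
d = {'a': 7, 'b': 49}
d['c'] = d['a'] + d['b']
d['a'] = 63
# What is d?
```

After line 1: d = {'a': 7, 'b': 49}
After line 2 (d['c'] = 7 + 49): d = {'a': 7, 'b': 49, 'c': 56}
After line 3: d = {'a': 63, 'b': 49, 'c': 56}

{'a': 63, 'b': 49, 'c': 56}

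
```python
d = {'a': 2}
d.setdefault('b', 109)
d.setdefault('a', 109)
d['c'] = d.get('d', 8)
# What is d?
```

After line 1: d = {'a': 2}
After line 2 (setdefault adds 'b'=109): d = {'a': 2, 'b': 109}
After line 3 (setdefault 'a' no-op, already exists): d = {'a': 2, 'b': 109}
After line 4 (get('d', 8) returns default since 'd' not in d): d = {'a': 2, 'b': 109, 'c': 8}

{'a': 2, 'b': 109, 'c': 8}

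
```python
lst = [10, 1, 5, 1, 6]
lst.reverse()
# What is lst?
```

[6, 1, 5, 1, 10]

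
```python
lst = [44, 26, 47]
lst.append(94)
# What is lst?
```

[44, 26, 47, 94]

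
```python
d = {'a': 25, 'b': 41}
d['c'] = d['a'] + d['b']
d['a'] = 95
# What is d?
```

After line 1: d = {'a': 25, 'b': 41}
After line 2 (d['c'] = 25 + 41): d = {'a': 25, 'b': 41, 'c': 66}
After line 3: d = {'a': 95, 'b': 41, 'c': 66}

{'a': 95, 'b': 41, 'c': 66}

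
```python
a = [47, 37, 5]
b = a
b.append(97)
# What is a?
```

After line 1: a = [47, 37, 5]
After line 2 (b = a is an alias, same object): a = [47, 37, 5], b = [47, 37, 5]
After line 3 (b.append mutates the shared list): a = [47, 37, 5, 97], b = [47, 37, 5, 97]

[47, 37, 5, 97]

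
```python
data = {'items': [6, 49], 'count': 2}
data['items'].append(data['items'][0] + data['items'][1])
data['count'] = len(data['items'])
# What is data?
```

After line 1: data = {'items': [6, 49], 'count': 2}
After line 2 (append 6 + 49 = 55): data = {'items': [6, 49, 55], 'count': 2}
After line 3 (count = len(items) = 3): data = {'items': [6, 49, 55], 'count': 3}

{'items': [6, 49, 55], 'count': 3}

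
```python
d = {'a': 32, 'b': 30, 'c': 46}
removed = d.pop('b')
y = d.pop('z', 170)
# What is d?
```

After line 1: d = {'a': 32, 'b': 30, 'c': 46}
After line 2 (pop 'b' returns 30): d = {'a': 32, 'c': 46}, removed = 30
After line 3 (pop 'z' missing, returns default 170): d = {'a': 32, 'c': 46}, y = 170

{'a': 32, 'c': 46}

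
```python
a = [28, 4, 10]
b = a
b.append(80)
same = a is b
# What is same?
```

After line 1: a = [28, 4, 10]
After line 2 (b = a is an alias, same object): a = [28, 4, 10], b = [28, 4, 10]
After line 3 (b.append mutates the shared list): a = [28, 4, 10, 80], b = [28, 4, 10, 80]
After line 4 (same = a is b; same object -> True): same = True

True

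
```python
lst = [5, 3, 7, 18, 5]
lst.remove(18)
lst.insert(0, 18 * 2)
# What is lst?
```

After line 1: lst = [5, 3, 7, 18, 5]
After line 2 (remove first 18): lst = [5, 3, 7, 5]
After line 3 (insert 36 at index 0): lst = [36, 5, 3, 7, 5]

[36, 5, 3, 7, 5]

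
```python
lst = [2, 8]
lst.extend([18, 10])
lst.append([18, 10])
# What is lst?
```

After line 1: lst = [2, 8]
After line 2 (extend unpacks [18, 10]): lst = [2, 8, 18, 10]
After line 3 (append adds [18, 10] as single element): lst = [2, 8, 18, 10, [18, 10]]

[2, 8, 18, 10, [18, 10]]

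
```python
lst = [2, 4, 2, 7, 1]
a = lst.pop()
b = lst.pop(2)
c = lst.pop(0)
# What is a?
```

After line 1: lst = [2, 4, 2, 7, 1]
After line 2 (pop() -> a = 1): lst = [2, 4, 2, 7]
After line 3 (pop(2) -> b = 2): lst = [2, 4, 7]
After line 4 (pop(0) -> c = 2): lst = [4, 7]

1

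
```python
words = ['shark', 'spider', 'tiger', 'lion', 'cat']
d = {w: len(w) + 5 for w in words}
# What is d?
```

{'shark': 10, 'spider': 11, 'tiger': 10, 'lion': 9, 'cat': 8}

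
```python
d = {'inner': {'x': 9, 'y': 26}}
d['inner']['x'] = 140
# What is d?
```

After line 1: d = {'inner': {'x': 9, 'y': 26}}
After line 2 (inner x overwritten): d = {'inner': {'x': 140, 'y': 26}}

{'inner': {'x': 140, 'y': 26}}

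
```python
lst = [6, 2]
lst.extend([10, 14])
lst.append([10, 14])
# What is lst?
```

After line 1: lst = [6, 2]
After line 2 (extend unpacks [10, 14]): lst = [6, 2, 10, 14]
After line 3 (append adds [10, 14] as single element): lst = [6, 2, 10, 14, [10, 14]]

[6, 2, 10, 14, [10, 14]]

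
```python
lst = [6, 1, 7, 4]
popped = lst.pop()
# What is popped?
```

4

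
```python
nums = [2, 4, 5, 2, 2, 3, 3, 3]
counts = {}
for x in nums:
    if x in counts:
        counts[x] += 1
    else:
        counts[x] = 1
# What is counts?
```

Initial: counts = {}, nums = [2, 4, 5, 2, 2, 3, 3, 3]
See 2: counts = {2: 1}
See 4: counts = {2: 1, 4: 1}
See 5: counts = {2: 1, 4: 1, 5: 1}
See 2: counts = {2: 2, 4: 1, 5: 1}
See 2: counts = {2: 3, 4: 1, 5: 1}
See 3: counts = {2: 3, 4: 1, 5: 1, 3: 1}
See 3: counts = {2: 3, 4: 1, 5: 1, 3: 2}
See 3: counts = {2: 3, 4: 1, 5: 1, 3: 3}

{2: 3, 4: 1, 5: 1, 3: 3}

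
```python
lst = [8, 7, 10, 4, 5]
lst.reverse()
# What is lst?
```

[5, 4, 10, 7, 8]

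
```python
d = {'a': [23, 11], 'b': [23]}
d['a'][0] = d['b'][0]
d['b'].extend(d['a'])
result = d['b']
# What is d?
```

After line 1: d = {'a': [23, 11], 'b': [23]}
After line 2 (a[0] = b[0] = 23): d = {'a': [23, 11], 'b': [23]}
After line 3 (b.extend(a) appends [23, 11]): d = {'a': [23, 11], 'b': [23, 23, 11]}
After line 4: result = d['b'] = [23, 23, 11]

{'a': [23, 11], 'b': [23, 23, 11]}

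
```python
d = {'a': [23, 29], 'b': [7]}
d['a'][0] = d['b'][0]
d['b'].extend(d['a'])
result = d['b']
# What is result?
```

After line 1: d = {'a': [23, 29], 'b': [7]}
After line 2 (a[0] = b[0] = 7): d = {'a': [7, 29], 'b': [7]}
After line 3 (b.extend(a) appends [7, 29]): d = {'a': [7, 29], 'b': [7, 7, 29]}
After line 4: result = d['b'] = [7, 7, 29]

[7, 7, 29]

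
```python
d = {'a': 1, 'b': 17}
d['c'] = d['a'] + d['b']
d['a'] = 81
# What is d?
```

After line 1: d = {'a': 1, 'b': 17}
After line 2 (d['c'] = 1 + 17): d = {'a': 1, 'b': 17, 'c': 18}
After line 3: d = {'a': 81, 'b': 17, 'c': 18}

{'a': 81, 'b': 17, 'c': 18}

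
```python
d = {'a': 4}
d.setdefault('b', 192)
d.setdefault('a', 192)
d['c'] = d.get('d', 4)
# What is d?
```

After line 1: d = {'a': 4}
After line 2 (setdefault adds 'b'=192): d = {'a': 4, 'b': 192}
After line 3 (setdefault 'a' no-op, already exists): d = {'a': 4, 'b': 192}
After line 4 (get('d', 4) returns default since 'd' not in d): d = {'a': 4, 'b': 192, 'c': 4}

{'a': 4, 'b': 192, 'c': 4}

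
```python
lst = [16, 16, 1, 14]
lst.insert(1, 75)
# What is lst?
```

[16, 75, 16, 1, 14]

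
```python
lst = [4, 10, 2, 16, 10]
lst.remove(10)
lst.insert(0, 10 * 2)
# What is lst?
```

After line 1: lst = [4, 10, 2, 16, 10]
After line 2 (remove first 10): lst = [4, 2, 16, 10]
After line 3 (insert 20 at index 0): lst = [20, 4, 2, 16, 10]

[20, 4, 2, 16, 10]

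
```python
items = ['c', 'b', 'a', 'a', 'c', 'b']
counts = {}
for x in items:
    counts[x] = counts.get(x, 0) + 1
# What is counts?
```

Initial: counts = {}, items = ['c', 'b', 'a', 'a', 'c', 'b']
See 'c': counts = {'c': 1}
See 'b': counts = {'c': 1, 'b': 1}
See 'a': counts = {'c': 1, 'b': 1, 'a': 1}
See 'a': counts = {'c': 1, 'b': 1, 'a': 2}
See 'c': counts = {'c': 2, 'b': 1, 'a': 2}
See 'b': counts = {'c': 2, 'b': 2, 'a': 2}

{'c': 2, 'b': 2, 'a': 2}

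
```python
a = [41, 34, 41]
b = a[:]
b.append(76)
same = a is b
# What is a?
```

After line 1: a = [41, 34, 41]
After line 2 (b = a[:] is a shallow copy, new object): a = [41, 34, 41], b = [41, 34, 41]
After line 3 (append only mutates b): a = [41, 34, 41], b = [41, 34, 41, 76]
After line 4 (same = a is b; different objects -> False): same = False

[41, 34, 41]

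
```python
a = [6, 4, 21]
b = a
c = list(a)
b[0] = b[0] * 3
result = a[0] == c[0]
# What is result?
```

After line 1: a = [6, 4, 21]
After line 2 (b = a, alias): a = [6, 4, 21], b = [6, 4, 21]
After line 3 (c = list(a) is a copy, new object): c = [6, 4, 21]
After line 4 (b[0] = 6 * 3 = 18; mutates shared a/b): a = b = [18, 4, 21], c = [6, 4, 21]
After line 5 (a[0] = 18, c[0] = 6; result = False)

False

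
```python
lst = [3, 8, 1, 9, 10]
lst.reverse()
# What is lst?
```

[10, 9, 1, 8, 3]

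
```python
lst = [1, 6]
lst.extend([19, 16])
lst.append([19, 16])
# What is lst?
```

After line 1: lst = [1, 6]
After line 2 (extend unpacks [19, 16]): lst = [1, 6, 19, 16]
After line 3 (append adds [19, 16] as single element): lst = [1, 6, 19, 16, [19, 16]]

[1, 6, 19, 16, [19, 16]]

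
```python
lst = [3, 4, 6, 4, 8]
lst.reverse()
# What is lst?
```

[8, 4, 6, 4, 3]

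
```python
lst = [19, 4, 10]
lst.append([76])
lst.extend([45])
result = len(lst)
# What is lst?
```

After line 1: lst = [19, 4, 10]
After line 2 (append adds [76] as single element): lst = [19, 4, 10, [76]]
After line 3 (extend unpacks [45], adds 45): lst = [19, 4, 10, [76], 45]
After line 4: result = len(lst) = 5

[19, 4, 10, [76], 45]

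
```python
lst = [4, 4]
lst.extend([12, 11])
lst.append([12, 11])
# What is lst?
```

After line 1: lst = [4, 4]
After line 2 (extend unpacks [12, 11]): lst = [4, 4, 12, 11]
After line 3 (append adds [12, 11] as single element): lst = [4, 4, 12, 11, [12, 11]]

[4, 4, 12, 11, [12, 11]]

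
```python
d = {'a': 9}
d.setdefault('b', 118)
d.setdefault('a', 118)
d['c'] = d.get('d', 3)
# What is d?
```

After line 1: d = {'a': 9}
After line 2 (setdefault adds 'b'=118): d = {'a': 9, 'b': 118}
After line 3 (setdefault 'a' no-op, already exists): d = {'a': 9, 'b': 118}
After line 4 (get('d', 3) returns default since 'd' not in d): d = {'a': 9, 'b': 118, 'c': 3}

{'a': 9, 'b': 118, 'c': 3}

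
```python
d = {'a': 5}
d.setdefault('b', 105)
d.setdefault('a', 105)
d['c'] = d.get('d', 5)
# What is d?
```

After line 1: d = {'a': 5}
After line 2 (setdefault adds 'b'=105): d = {'a': 5, 'b': 105}
After line 3 (setdefault 'a' no-op, already exists): d = {'a': 5, 'b': 105}
After line 4 (get('d', 5) returns default since 'd' not in d): d = {'a': 5, 'b': 105, 'c': 5}

{'a': 5, 'b': 105, 'c': 5}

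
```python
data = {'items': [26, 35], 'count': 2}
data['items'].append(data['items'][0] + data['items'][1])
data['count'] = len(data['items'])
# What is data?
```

After line 1: data = {'items': [26, 35], 'count': 2}
After line 2 (append 26 + 35 = 61): data = {'items': [26, 35, 61], 'count': 2}
After line 3 (count = len(items) = 3): data = {'items': [26, 35, 61], 'count': 3}

{'items': [26, 35, 61], 'count': 3}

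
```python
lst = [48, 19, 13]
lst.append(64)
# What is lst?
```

[48, 19, 13, 64]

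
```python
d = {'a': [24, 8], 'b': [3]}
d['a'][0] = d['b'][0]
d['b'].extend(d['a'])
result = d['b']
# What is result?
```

After line 1: d = {'a': [24, 8], 'b': [3]}
After line 2 (a[0] = b[0] = 3): d = {'a': [3, 8], 'b': [3]}
After line 3 (b.extend(a) appends [3, 8]): d = {'a': [3, 8], 'b': [3, 3, 8]}
After line 4: result = d['b'] = [3, 3, 8]

[3, 3, 8]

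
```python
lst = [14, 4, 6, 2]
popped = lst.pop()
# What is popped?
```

2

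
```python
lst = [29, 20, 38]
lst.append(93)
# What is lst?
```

[29, 20, 38, 93]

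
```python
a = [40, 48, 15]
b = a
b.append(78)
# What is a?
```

After line 1: a = [40, 48, 15]
After line 2 (b = a is an alias, same object): a = [40, 48, 15], b = [40, 48, 15]
After line 3 (b.append mutates the shared list): a = [40, 48, 15, 78], b = [40, 48, 15, 78]

[40, 48, 15, 78]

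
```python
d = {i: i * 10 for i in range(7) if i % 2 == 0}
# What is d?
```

{0: 0, 2: 20, 4: 40, 6: 60}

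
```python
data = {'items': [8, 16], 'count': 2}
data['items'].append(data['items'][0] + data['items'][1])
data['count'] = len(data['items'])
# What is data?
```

After line 1: data = {'items': [8, 16], 'count': 2}
After line 2 (append 8 + 16 = 24): data = {'items': [8, 16, 24], 'count': 2}
After line 3 (count = len(items) = 3): data = {'items': [8, 16, 24], 'count': 3}

{'items': [8, 16, 24], 'count': 3}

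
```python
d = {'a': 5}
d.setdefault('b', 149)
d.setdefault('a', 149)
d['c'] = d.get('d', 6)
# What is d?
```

After line 1: d = {'a': 5}
After line 2 (setdefault adds 'b'=149): d = {'a': 5, 'b': 149}
After line 3 (setdefault 'a' no-op, already exists): d = {'a': 5, 'b': 149}
After line 4 (get('d', 6) returns default since 'd' not in d): d = {'a': 5, 'b': 149, 'c': 6}

{'a': 5, 'b': 149, 'c': 6}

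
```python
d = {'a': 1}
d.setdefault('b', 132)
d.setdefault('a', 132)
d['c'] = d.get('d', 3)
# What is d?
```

After line 1: d = {'a': 1}
After line 2 (setdefault adds 'b'=132): d = {'a': 1, 'b': 132}
After line 3 (setdefault 'a' no-op, already exists): d = {'a': 1, 'b': 132}
After line 4 (get('d', 3) returns default since 'd' not in d): d = {'a': 1, 'b': 132, 'c': 3}

{'a': 1, 'b': 132, 'c': 3}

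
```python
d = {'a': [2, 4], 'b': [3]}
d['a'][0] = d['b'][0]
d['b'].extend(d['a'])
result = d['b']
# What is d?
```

After line 1: d = {'a': [2, 4], 'b': [3]}
After line 2 (a[0] = b[0] = 3): d = {'a': [3, 4], 'b': [3]}
After line 3 (b.extend(a) appends [3, 4]): d = {'a': [3, 4], 'b': [3, 3, 4]}
After line 4: result = d['b'] = [3, 3, 4]

{'a': [3, 4], 'b': [3, 3, 4]}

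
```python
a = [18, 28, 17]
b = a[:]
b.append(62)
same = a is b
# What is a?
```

After line 1: a = [18, 28, 17]
After line 2 (b = a[:] is a shallow copy, new object): a = [18, 28, 17], b = [18, 28, 17]
After line 3 (append only mutates b): a = [18, 28, 17], b = [18, 28, 17, 62]
After line 4 (same = a is b; different objects -> False): same = False

[18, 28, 17]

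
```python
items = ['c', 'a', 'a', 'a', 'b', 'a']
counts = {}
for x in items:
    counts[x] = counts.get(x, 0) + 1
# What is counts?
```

Initial: counts = {}, items = ['c', 'a', 'a', 'a', 'b', 'a']
See 'c': counts = {'c': 1}
See 'a': counts = {'c': 1, 'a': 1}
See 'a': counts = {'c': 1, 'a': 2}
See 'a': counts = {'c': 1, 'a': 3}
See 'b': counts = {'c': 1, 'a': 3, 'b': 1}
See 'a': counts = {'c': 1, 'a': 4, 'b': 1}

{'c': 1, 'a': 4, 'b': 1}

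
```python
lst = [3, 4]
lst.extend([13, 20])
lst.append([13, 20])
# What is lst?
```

After line 1: lst = [3, 4]
After line 2 (extend unpacks [13, 20]): lst = [3, 4, 13, 20]
After line 3 (append adds [13, 20] as single element): lst = [3, 4, 13, 20, [13, 20]]

[3, 4, 13, 20, [13, 20]]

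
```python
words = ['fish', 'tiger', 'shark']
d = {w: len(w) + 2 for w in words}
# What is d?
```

{'fish': 6, 'tiger': 7, 'shark': 7}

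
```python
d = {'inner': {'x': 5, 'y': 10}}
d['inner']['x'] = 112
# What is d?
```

After line 1: d = {'inner': {'x': 5, 'y': 10}}
After line 2 (inner x overwritten): d = {'inner': {'x': 112, 'y': 10}}

{'inner': {'x': 112, 'y': 10}}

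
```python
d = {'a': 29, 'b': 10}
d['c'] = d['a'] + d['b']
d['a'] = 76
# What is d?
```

After line 1: d = {'a': 29, 'b': 10}
After line 2 (d['c'] = 29 + 10): d = {'a': 29, 'b': 10, 'c': 39}
After line 3: d = {'a': 76, 'b': 10, 'c': 39}

{'a': 76, 'b': 10, 'c': 39}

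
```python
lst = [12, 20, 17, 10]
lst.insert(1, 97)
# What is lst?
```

[12, 97, 20, 17, 10]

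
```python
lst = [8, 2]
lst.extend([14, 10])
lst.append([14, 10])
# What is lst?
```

After line 1: lst = [8, 2]
After line 2 (extend unpacks [14, 10]): lst = [8, 2, 14, 10]
After line 3 (append adds [14, 10] as single element): lst = [8, 2, 14, 10, [14, 10]]

[8, 2, 14, 10, [14, 10]]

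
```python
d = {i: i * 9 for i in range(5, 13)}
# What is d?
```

{5: 45, 6: 54, 7: 63, 8: 72, 9: 81, 10: 90, 11: 99, 12: 108}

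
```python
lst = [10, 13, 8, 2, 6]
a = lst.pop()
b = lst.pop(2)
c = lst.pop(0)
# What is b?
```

After line 1: lst = [10, 13, 8, 2, 6]
After line 2 (pop() -> a = 6): lst = [10, 13, 8, 2]
After line 3 (pop(2) -> b = 8): lst = [10, 13, 2]
After line 4 (pop(0) -> c = 10): lst = [13, 2]

8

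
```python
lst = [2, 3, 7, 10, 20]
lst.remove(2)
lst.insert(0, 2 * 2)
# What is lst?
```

After line 1: lst = [2, 3, 7, 10, 20]
After line 2 (remove first 2): lst = [3, 7, 10, 20]
After line 3 (insert 4 at index 0): lst = [4, 3, 7, 10, 20]

[4, 3, 7, 10, 20]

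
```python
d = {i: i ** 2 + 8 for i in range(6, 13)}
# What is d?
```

{6: 44, 7: 57, 8: 72, 9: 89, 10: 108, 11: 129, 12: 152}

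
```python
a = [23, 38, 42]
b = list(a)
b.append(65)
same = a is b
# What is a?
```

After line 1: a = [23, 38, 42]
After line 2 (b = list(a) is a shallow copy, new object): a = [23, 38, 42], b = [23, 38, 42]
After line 3 (append only mutates b): a = [23, 38, 42], b = [23, 38, 42, 65]
After line 4 (same = a is b; different objects -> False): same = False

[23, 38, 42]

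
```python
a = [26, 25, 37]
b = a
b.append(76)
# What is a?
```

After line 1: a = [26, 25, 37]
After line 2 (b = a is an alias, same object): a = [26, 25, 37], b = [26, 25, 37]
After line 3 (b.append mutates the shared list): a = [26, 25, 37, 76], b = [26, 25, 37, 76]

[26, 25, 37, 76]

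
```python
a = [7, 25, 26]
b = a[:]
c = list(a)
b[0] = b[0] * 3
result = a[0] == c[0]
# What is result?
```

After line 1: a = [7, 25, 26]
After line 2 (b = a[:], copy): a = [7, 25, 26], b = [7, 25, 26]
After line 3 (c = list(a) is a copy, new object): c = [7, 25, 26]
After line 4 (b[0] = 7 * 3 = 21; only b mutates (copy)): a = [7, 25, 26], b = [21, 25, 26], c = [7, 25, 26]
After line 5 (a[0] = 7, c[0] = 7; result = True)

True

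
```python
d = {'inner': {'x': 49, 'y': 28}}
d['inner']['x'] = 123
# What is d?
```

After line 1: d = {'inner': {'x': 49, 'y': 28}}
After line 2 (inner x overwritten): d = {'inner': {'x': 123, 'y': 28}}

{'inner': {'x': 123, 'y': 28}}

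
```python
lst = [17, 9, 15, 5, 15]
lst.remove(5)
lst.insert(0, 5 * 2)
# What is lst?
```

After line 1: lst = [17, 9, 15, 5, 15]
After line 2 (remove first 5): lst = [17, 9, 15, 15]
After line 3 (insert 10 at index 0): lst = [10, 17, 9, 15, 15]

[10, 17, 9, 15, 15]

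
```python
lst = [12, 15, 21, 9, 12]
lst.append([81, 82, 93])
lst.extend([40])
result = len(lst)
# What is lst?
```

After line 1: lst = [12, 15, 21, 9, 12]
After line 2 (append adds [81, 82, 93] as single element): lst = [12, 15, 21, 9, 12, [81, 82, 93]]
After line 3 (extend unpacks [40], adds 40): lst = [12, 15, 21, 9, 12, [81, 82, 93], 40]
After line 4: result = len(lst) = 7

[12, 15, 21, 9, 12, [81, 82, 93], 40]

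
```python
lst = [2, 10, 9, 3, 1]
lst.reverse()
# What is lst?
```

[1, 3, 9, 10, 2]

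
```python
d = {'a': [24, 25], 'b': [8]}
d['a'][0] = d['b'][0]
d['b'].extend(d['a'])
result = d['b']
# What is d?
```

After line 1: d = {'a': [24, 25], 'b': [8]}
After line 2 (a[0] = b[0] = 8): d = {'a': [8, 25], 'b': [8]}
After line 3 (b.extend(a) appends [8, 25]): d = {'a': [8, 25], 'b': [8, 8, 25]}
After line 4: result = d['b'] = [8, 8, 25]

{'a': [8, 25], 'b': [8, 8, 25]}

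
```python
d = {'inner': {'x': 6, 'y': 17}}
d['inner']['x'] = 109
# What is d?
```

After line 1: d = {'inner': {'x': 6, 'y': 17}}
After line 2 (inner x overwritten): d = {'inner': {'x': 109, 'y': 17}}

{'inner': {'x': 109, 'y': 17}}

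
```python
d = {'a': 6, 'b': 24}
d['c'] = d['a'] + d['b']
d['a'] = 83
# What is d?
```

After line 1: d = {'a': 6, 'b': 24}
After line 2 (d['c'] = 6 + 24): d = {'a': 6, 'b': 24, 'c': 30}
After line 3: d = {'a': 83, 'b': 24, 'c': 30}

{'a': 83, 'b': 24, 'c': 30}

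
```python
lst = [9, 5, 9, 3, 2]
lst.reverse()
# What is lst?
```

[2, 3, 9, 5, 9]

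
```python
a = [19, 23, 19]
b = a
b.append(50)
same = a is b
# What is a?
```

After line 1: a = [19, 23, 19]
After line 2 (b = a is an alias, same object): a = [19, 23, 19], b = [19, 23, 19]
After line 3 (b.append mutates the shared list): a = [19, 23, 19, 50], b = [19, 23, 19, 50]
After line 4 (same = a is b; same object -> True): same = True

[19, 23, 19, 50]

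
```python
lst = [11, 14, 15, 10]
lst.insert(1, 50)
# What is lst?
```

[11, 50, 14, 15, 10]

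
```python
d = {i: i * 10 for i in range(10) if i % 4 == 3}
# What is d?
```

{3: 30, 7: 70}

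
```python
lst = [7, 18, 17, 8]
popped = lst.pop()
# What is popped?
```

8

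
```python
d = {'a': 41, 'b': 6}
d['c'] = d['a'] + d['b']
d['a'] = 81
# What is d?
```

After line 1: d = {'a': 41, 'b': 6}
After line 2 (d['c'] = 41 + 6): d = {'a': 41, 'b': 6, 'c': 47}
After line 3: d = {'a': 81, 'b': 6, 'c': 47}

{'a': 81, 'b': 6, 'c': 47}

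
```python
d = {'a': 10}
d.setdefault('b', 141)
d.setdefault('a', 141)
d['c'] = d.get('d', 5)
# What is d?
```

After line 1: d = {'a': 10}
After line 2 (setdefault adds 'b'=141): d = {'a': 10, 'b': 141}
After line 3 (setdefault 'a' no-op, already exists): d = {'a': 10, 'b': 141}
After line 4 (get('d', 5) returns default since 'd' not in d): d = {'a': 10, 'b': 141, 'c': 5}

{'a': 10, 'b': 141, 'c': 5}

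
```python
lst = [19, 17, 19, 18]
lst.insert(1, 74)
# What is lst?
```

[19, 74, 17, 19, 18]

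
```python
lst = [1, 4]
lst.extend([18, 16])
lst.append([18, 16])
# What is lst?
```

After line 1: lst = [1, 4]
After line 2 (extend unpacks [18, 16]): lst = [1, 4, 18, 16]
After line 3 (append adds [18, 16] as single element): lst = [1, 4, 18, 16, [18, 16]]

[1, 4, 18, 16, [18, 16]]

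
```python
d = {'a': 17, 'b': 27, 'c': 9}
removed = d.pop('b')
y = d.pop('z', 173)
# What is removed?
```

After line 1: d = {'a': 17, 'b': 27, 'c': 9}
After line 2 (pop 'b' returns 27): d = {'a': 17, 'c': 9}, removed = 27
After line 3 (pop 'z' missing, returns default 173): d = {'a': 17, 'c': 9}, y = 173

27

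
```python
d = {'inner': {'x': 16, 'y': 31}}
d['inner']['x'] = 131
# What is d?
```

After line 1: d = {'inner': {'x': 16, 'y': 31}}
After line 2 (inner x overwritten): d = {'inner': {'x': 131, 'y': 31}}

{'inner': {'x': 131, 'y': 31}}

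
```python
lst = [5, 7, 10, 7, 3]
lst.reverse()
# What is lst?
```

[3, 7, 10, 7, 5]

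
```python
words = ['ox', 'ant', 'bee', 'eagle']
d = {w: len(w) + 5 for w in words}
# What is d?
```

{'ox': 7, 'ant': 8, 'bee': 8, 'eagle': 10}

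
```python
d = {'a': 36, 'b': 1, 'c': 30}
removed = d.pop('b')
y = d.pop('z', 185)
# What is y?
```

After line 1: d = {'a': 36, 'b': 1, 'c': 30}
After line 2 (pop 'b' returns 1): d = {'a': 36, 'c': 30}, removed = 1
After line 3 (pop 'z' missing, returns default 185): d = {'a': 36, 'c': 30}, y = 185

185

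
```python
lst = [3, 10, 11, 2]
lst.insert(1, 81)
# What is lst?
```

[3, 81, 10, 11, 2]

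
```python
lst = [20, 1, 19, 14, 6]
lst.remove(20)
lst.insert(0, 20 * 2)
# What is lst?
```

After line 1: lst = [20, 1, 19, 14, 6]
After line 2 (remove first 20): lst = [1, 19, 14, 6]
After line 3 (insert 40 at index 0): lst = [40, 1, 19, 14, 6]

[40, 1, 19, 14, 6]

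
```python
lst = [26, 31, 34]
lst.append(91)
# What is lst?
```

[26, 31, 34, 91]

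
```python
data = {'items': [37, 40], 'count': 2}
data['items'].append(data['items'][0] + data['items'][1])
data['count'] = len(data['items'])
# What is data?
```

After line 1: data = {'items': [37, 40], 'count': 2}
After line 2 (append 37 + 40 = 77): data = {'items': [37, 40, 77], 'count': 2}
After line 3 (count = len(items) = 3): data = {'items': [37, 40, 77], 'count': 3}

{'items': [37, 40, 77], 'count': 3}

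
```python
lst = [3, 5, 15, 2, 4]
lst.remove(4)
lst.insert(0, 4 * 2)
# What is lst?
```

After line 1: lst = [3, 5, 15, 2, 4]
After line 2 (remove first 4): lst = [3, 5, 15, 2]
After line 3 (insert 8 at index 0): lst = [8, 3, 5, 15, 2]

[8, 3, 5, 15, 2]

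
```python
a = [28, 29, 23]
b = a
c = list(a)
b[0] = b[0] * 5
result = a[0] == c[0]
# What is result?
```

After line 1: a = [28, 29, 23]
After line 2 (b = a, alias): a = [28, 29, 23], b = [28, 29, 23]
After line 3 (c = list(a) is a copy, new object): c = [28, 29, 23]
After line 4 (b[0] = 28 * 5 = 140; mutates shared a/b): a = b = [140, 29, 23], c = [28, 29, 23]
After line 5 (a[0] = 140, c[0] = 28; result = False)

False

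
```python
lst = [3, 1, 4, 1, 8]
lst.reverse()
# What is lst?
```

[8, 1, 4, 1, 3]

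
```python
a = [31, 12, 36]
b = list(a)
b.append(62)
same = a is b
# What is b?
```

After line 1: a = [31, 12, 36]
After line 2 (b = list(a) is a shallow copy, new object): a = [31, 12, 36], b = [31, 12, 36]
After line 3 (append only mutates b): a = [31, 12, 36], b = [31, 12, 36, 62]
After line 4 (same = a is b; different objects -> False): same = False

[31, 12, 36, 62]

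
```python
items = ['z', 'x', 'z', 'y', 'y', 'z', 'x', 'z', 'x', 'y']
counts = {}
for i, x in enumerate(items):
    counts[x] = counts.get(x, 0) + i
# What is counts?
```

Initial: counts = {}, items = ['z', 'x', 'z', 'y', 'y', 'z', 'x', 'z', 'x', 'y']
i=0, x='z': counts = {'z': 0}
i=1, x='x': counts = {'z': 0, 'x': 1}
i=2, x='z': counts = {'z': 2, 'x': 1}
i=3, x='y': counts = {'z': 2, 'x': 1, 'y': 3}
i=4, x='y': counts = {'z': 2, 'x': 1, 'y': 7}
i=5, x='z': counts = {'z': 7, 'x': 1, 'y': 7}
i=6, x='x': counts = {'z': 7, 'x': 7, 'y': 7}
i=7, x='z': counts = {'z': 14, 'x': 7, 'y': 7}
i=8, x='x': counts = {'z': 14, 'x': 15, 'y': 7}
i=9, x='y': counts = {'z': 14, 'x': 15, 'y': 16}

{'z': 14, 'x': 15, 'y': 16}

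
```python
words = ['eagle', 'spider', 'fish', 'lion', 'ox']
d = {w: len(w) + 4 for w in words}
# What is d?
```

{'eagle': 9, 'spider': 10, 'fish': 8, 'lion': 8, 'ox': 6}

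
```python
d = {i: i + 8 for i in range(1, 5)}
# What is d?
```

{1: 9, 2: 10, 3: 11, 4: 12}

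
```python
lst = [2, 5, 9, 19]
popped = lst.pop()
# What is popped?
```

19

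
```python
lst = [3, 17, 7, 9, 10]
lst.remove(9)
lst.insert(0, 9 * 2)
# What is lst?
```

After line 1: lst = [3, 17, 7, 9, 10]
After line 2 (remove first 9): lst = [3, 17, 7, 10]
After line 3 (insert 18 at index 0): lst = [18, 3, 17, 7, 10]

[18, 3, 17, 7, 10]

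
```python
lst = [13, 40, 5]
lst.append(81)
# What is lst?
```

[13, 40, 5, 81]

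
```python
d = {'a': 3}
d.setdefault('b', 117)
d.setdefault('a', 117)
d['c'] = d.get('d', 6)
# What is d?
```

After line 1: d = {'a': 3}
After line 2 (setdefault adds 'b'=117): d = {'a': 3, 'b': 117}
After line 3 (setdefault 'a' no-op, already exists): d = {'a': 3, 'b': 117}
After line 4 (get('d', 6) returns default since 'd' not in d): d = {'a': 3, 'b': 117, 'c': 6}

{'a': 3, 'b': 117, 'c': 6}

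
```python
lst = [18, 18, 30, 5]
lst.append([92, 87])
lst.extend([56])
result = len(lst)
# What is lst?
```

After line 1: lst = [18, 18, 30, 5]
After line 2 (append adds [92, 87] as single element): lst = [18, 18, 30, 5, [92, 87]]
After line 3 (extend unpacks [56], adds 56): lst = [18, 18, 30, 5, [92, 87], 56]
After line 4: result = len(lst) = 6

[18, 18, 30, 5, [92, 87], 56]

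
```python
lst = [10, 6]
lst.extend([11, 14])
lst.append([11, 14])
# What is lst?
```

After line 1: lst = [10, 6]
After line 2 (extend unpacks [11, 14]): lst = [10, 6, 11, 14]
After line 3 (append adds [11, 14] as single element): lst = [10, 6, 11, 14, [11, 14]]

[10, 6, 11, 14, [11, 14]]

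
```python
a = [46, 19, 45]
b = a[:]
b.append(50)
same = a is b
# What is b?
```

After line 1: a = [46, 19, 45]
After line 2 (b = a[:] is a shallow copy, new object): a = [46, 19, 45], b = [46, 19, 45]
After line 3 (append only mutates b): a = [46, 19, 45], b = [46, 19, 45, 50]
After line 4 (same = a is b; different objects -> False): same = False

[46, 19, 45, 50]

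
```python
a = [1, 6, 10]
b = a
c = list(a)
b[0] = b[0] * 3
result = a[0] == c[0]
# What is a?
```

After line 1: a = [1, 6, 10]
After line 2 (b = a, alias): a = [1, 6, 10], b = [1, 6, 10]
After line 3 (c = list(a) is a copy, new object): c = [1, 6, 10]
After line 4 (b[0] = 1 * 3 = 3; mutates shared a/b): a = b = [3, 6, 10], c = [1, 6, 10]
After line 5 (a[0] = 3, c[0] = 1; result = False)

[3, 6, 10]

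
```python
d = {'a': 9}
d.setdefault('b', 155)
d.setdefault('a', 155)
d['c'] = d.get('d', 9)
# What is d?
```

After line 1: d = {'a': 9}
After line 2 (setdefault adds 'b'=155): d = {'a': 9, 'b': 155}
After line 3 (setdefault 'a' no-op, already exists): d = {'a': 9, 'b': 155}
After line 4 (get('d', 9) returns default since 'd' not in d): d = {'a': 9, 'b': 155, 'c': 9}

{'a': 9, 'b': 155, 'c': 9}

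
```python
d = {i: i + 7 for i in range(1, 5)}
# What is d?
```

{1: 8, 2: 9, 3: 10, 4: 11}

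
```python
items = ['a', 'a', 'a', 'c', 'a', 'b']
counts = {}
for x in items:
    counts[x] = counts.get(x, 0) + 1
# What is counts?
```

Initial: counts = {}, items = ['a', 'a', 'a', 'c', 'a', 'b']
See 'a': counts = {'a': 1}
See 'a': counts = {'a': 2}
See 'a': counts = {'a': 3}
See 'c': counts = {'a': 3, 'c': 1}
See 'a': counts = {'a': 4, 'c': 1}
See 'b': counts = {'a': 4, 'c': 1, 'b': 1}

{'a': 4, 'c': 1, 'b': 1}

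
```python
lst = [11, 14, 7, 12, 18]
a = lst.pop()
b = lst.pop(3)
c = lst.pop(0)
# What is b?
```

After line 1: lst = [11, 14, 7, 12, 18]
After line 2 (pop() -> a = 18): lst = [11, 14, 7, 12]
After line 3 (pop(3) -> b = 12): lst = [11, 14, 7]
After line 4 (pop(0) -> c = 11): lst = [14, 7]

12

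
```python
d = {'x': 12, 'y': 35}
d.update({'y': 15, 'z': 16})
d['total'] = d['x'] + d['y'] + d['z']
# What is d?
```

After line 1: d = {'x': 12, 'y': 35}
After line 2 (y overwritten, z added): d = {'x': 12, 'y': 15, 'z': 16}
After line 3 (total = 12 + 15 + 16 = 43): d = {'x': 12, 'y': 15, 'z': 16, 'total': 43}

{'x': 12, 'y': 15, 'z': 16, 'total': 43}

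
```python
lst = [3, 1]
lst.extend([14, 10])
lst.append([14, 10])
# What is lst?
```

After line 1: lst = [3, 1]
After line 2 (extend unpacks [14, 10]): lst = [3, 1, 14, 10]
After line 3 (append adds [14, 10] as single element): lst = [3, 1, 14, 10, [14, 10]]

[3, 1, 14, 10, [14, 10]]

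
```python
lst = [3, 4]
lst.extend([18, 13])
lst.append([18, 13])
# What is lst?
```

After line 1: lst = [3, 4]
After line 2 (extend unpacks [18, 13]): lst = [3, 4, 18, 13]
After line 3 (append adds [18, 13] as single element): lst = [3, 4, 18, 13, [18, 13]]

[3, 4, 18, 13, [18, 13]]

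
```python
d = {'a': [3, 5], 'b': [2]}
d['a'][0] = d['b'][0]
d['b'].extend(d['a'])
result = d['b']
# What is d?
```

After line 1: d = {'a': [3, 5], 'b': [2]}
After line 2 (a[0] = b[0] = 2): d = {'a': [2, 5], 'b': [2]}
After line 3 (b.extend(a) appends [2, 5]): d = {'a': [2, 5], 'b': [2, 2, 5]}
After line 4: result = d['b'] = [2, 2, 5]

{'a': [2, 5], 'b': [2, 2, 5]}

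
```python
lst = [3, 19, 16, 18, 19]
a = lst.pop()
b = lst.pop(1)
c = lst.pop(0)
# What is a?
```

After line 1: lst = [3, 19, 16, 18, 19]
After line 2 (pop() -> a = 19): lst = [3, 19, 16, 18]
After line 3 (pop(1) -> b = 19): lst = [3, 16, 18]
After line 4 (pop(0) -> c = 3): lst = [16, 18]

19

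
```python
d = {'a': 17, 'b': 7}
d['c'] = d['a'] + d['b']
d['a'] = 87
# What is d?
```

After line 1: d = {'a': 17, 'b': 7}
After line 2 (d['c'] = 17 + 7): d = {'a': 17, 'b': 7, 'c': 24}
After line 3: d = {'a': 87, 'b': 7, 'c': 24}

{'a': 87, 'b': 7, 'c': 24}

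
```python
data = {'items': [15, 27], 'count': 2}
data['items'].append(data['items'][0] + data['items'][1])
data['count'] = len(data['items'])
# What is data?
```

After line 1: data = {'items': [15, 27], 'count': 2}
After line 2 (append 15 + 27 = 42): data = {'items': [15, 27, 42], 'count': 2}
After line 3 (count = len(items) = 3): data = {'items': [15, 27, 42], 'count': 3}

{'items': [15, 27, 42], 'count': 3}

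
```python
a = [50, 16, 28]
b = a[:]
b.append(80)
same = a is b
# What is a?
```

After line 1: a = [50, 16, 28]
After line 2 (b = a[:] is a shallow copy, new object): a = [50, 16, 28], b = [50, 16, 28]
After line 3 (append only mutates b): a = [50, 16, 28], b = [50, 16, 28, 80]
After line 4 (same = a is b; different objects -> False): same = False

[50, 16, 28]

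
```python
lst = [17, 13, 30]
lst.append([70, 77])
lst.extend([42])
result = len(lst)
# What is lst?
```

After line 1: lst = [17, 13, 30]
After line 2 (append adds [70, 77] as single element): lst = [17, 13, 30, [70, 77]]
After line 3 (extend unpacks [42], adds 42): lst = [17, 13, 30, [70, 77], 42]
After line 4: result = len(lst) = 5

[17, 13, 30, [70, 77], 42]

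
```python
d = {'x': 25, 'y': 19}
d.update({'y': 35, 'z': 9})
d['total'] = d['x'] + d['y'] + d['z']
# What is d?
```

After line 1: d = {'x': 25, 'y': 19}
After line 2 (y overwritten, z added): d = {'x': 25, 'y': 35, 'z': 9}
After line 3 (total = 25 + 35 + 9 = 69): d = {'x': 25, 'y': 35, 'z': 9, 'total': 69}

{'x': 25, 'y': 35, 'z': 9, 'total': 69}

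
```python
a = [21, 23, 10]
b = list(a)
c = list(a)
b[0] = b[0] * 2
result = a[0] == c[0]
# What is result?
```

After line 1: a = [21, 23, 10]
After line 2 (b = list(a), copy): a = [21, 23, 10], b = [21, 23, 10]
After line 3 (c = list(a) is a copy, new object): c = [21, 23, 10]
After line 4 (b[0] = 21 * 2 = 42; only b mutates (copy)): a = [21, 23, 10], b = [42, 23, 10], c = [21, 23, 10]
After line 5 (a[0] = 21, c[0] = 21; result = True)

True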